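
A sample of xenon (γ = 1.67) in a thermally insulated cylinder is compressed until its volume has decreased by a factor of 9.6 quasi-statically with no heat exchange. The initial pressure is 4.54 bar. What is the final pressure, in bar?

Adiabatic: P₁V₁^γ = P₂V₂^γ ⇒ P₂ = P₁ (V₁/V₂)^γ.
P₂ = 4.54 × 9.6^(1.67) = 198.4 bar.

P₂ ≈ 198 bar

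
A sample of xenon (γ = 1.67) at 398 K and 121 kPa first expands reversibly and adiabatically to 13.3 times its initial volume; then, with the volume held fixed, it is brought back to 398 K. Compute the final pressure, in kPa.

P₃ ≈ 9.10 kPa

Adiabatic step (PV^γ = const): P₂ = 121×(1/13.3)^(1.67) = 1.607 kPa; T₂ = 398×(1/13.3)^(0.67) = 70.29 K.
Isochoric: P₃ = P₂(T₃/T₂) = 1.607 × (398/70.29) = 9.098 kPa.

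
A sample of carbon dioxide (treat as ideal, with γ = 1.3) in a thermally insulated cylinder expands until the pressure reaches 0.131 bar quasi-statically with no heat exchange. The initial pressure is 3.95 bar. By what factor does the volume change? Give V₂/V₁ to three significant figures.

From PV^γ = const, V₂/V₁ = (P₁/P₂)^(1/γ).
V₂/V₁ = (3.95/0.131)^(0.769) = 13.74.

V₂/V₁ ≈ 13.7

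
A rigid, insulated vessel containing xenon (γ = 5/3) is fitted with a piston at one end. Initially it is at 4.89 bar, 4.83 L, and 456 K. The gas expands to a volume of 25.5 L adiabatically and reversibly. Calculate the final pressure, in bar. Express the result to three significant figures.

Adiabatic: P₁V₁^γ = P₂V₂^γ ⇒ P₂ = P₁ (V₁/V₂)^γ.
P₂ = 4.89 × (4.83/25.5)^(5/3) = 0.3055 bar.

P₂ ≈ 0.305 bar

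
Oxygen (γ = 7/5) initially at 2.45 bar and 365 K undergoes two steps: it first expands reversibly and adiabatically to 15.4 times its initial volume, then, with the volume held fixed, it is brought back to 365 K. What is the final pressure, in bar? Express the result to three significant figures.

Adiabatic step (PV^γ = const): P₂ = 2.45×(1/15.4)^(7/5) = 0.05329 bar; T₂ = 365×(1/15.4)^(2/5) = 122.3 K.
Isochoric: P₃ = P₂(T₃/T₂) = 0.05329 × (365/122.3) = 0.1591 bar.

P₃ ≈ 0.159 bar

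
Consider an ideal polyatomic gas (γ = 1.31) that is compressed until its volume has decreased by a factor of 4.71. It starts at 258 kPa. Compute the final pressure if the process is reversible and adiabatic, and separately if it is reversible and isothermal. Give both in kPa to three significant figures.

adiabatic: 1960 kPa; isothermal: 1220 kPa

Isothermal: P₂ = P₁(V₁/V₂) = 258×4.71 = 1215 kPa.
Adiabatic: P₂ = P₁(V₁/V₂)^γ = 258×4.71^(1.31) = 1965 kPa.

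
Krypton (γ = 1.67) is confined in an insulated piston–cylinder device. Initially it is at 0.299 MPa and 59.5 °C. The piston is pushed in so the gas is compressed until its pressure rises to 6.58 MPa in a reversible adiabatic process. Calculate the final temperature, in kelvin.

Adiabatic: T₂/T₁ = (P₂/P₁)^((γ−1)/γ).
T₁ = 59.5 °C = 332.6 K.
T₂ = 332.6 × (6.58/0.299)^(0.401) = 1150 K.

T₂ ≈ 1150 K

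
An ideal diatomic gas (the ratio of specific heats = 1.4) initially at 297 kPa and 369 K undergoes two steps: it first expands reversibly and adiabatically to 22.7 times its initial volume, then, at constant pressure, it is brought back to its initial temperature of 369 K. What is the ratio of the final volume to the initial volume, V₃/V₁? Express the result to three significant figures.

V₃/V₁ ≈ 79.1

Adiabatic step: V₂/V₁ = 22.7; T₂ = T₁·(1/22.7)^(0.4) = 105.8 K.
Isobaric step: V₃/V₂ = T₃/T₂ = 369/105.8.
V₃/V₁ = (V₂/V₁)(V₃/V₂) = 22.7 × (369/105.8) = 79.15.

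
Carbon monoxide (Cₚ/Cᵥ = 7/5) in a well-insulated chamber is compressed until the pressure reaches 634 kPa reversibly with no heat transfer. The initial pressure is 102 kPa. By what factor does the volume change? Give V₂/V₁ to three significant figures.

V₂/V₁ ≈ 0.271

From PV^γ = const, V₂/V₁ = (P₁/P₂)^(1/γ).
V₂/V₁ = (102/634)^(5/7) = 0.2712.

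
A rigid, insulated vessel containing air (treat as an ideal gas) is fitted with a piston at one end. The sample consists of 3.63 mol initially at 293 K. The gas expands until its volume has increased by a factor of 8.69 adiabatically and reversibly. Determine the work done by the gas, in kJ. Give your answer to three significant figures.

Adiabatic: T₁V₁^(γ−1) = T₂V₂^(γ−1) ⇒ T₂ = T₁ (V₁/V₂)^(γ−1).
γ = 7/5 for a diatomic ideal gas, so γ−1 = 2/5.
T₂ = 293 × (1/8.69)^(2/5) = 123.4 K.
Q = 0, so ΔU = W_on_gas = nCᵥΔT with Cᵥ = R/(γ−1) = 20.79 J/(mol·K).
ΔU = 3.63 × 20.79 × (123.4 − 293) = -12800 J.
Work done by the gas = −ΔU = 12800 J.

W ≈ 12.8 kJ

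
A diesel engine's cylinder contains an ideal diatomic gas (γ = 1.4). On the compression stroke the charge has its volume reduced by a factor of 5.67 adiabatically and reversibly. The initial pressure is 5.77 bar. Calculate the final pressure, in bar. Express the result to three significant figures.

P₂ ≈ 65.5 bar

Since PV^γ is constant along a reversible adiabat, P₂ = P₁ (V₁/V₂)^γ.
P₂ = 5.77 × 5.67^(1.4) = 65.49 bar.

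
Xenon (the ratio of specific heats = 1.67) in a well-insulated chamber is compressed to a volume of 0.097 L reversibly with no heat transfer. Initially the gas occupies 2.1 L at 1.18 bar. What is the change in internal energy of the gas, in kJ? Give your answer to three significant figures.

ΔU ≈ 2.53 kJ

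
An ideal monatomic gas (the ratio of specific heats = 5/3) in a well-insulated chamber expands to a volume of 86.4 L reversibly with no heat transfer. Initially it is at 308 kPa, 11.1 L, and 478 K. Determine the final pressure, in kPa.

Since PV^γ is constant along a reversible adiabat, P₂ = P₁ (V₁/V₂)^γ.
P₂ = 308 × (11.1/86.4)^(5/3) = 10.07 kPa.

P₂ ≈ 10.1 kPa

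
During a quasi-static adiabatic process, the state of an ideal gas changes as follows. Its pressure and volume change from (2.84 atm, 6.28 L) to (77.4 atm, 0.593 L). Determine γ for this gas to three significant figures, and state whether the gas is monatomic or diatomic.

γ ≈ 1.40; diatomic

PV^γ = const ⇒ γ = ln(P₂/P₁) / ln(V₁/V₂).
γ = ln(77.4/2.84) / ln(6.28/0.593) = 1.401.
γ ≈ 1.40 is close to 7/5, so the gas is diatomic.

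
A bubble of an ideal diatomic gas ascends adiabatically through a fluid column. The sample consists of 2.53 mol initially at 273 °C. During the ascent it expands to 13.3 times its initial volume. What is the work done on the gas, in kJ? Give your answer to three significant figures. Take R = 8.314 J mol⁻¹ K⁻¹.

W ≈ -18.5 kJ

For a reversible adiabat TV^(γ−1) is constant, so T₂ = T₁ (V₁/V₂)^(γ−1).
γ = 7/5 for a diatomic ideal gas, so γ−1 = 2/5.
T₁ = 273 °C = 546.1 K.
T₂ = 546.1 × (1/13.3)^(2/5) = 194 K.
Q = 0, so ΔU = W_on_gas = nCᵥΔT with Cᵥ = R/(γ−1) = 20.79 J/(mol·K).
ΔU = 2.53 × 20.79 × (194 − 546.1) = -18520 J.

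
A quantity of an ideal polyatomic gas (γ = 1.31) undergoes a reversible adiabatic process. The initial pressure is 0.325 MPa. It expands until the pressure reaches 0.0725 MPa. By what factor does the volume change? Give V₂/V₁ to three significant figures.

V₂/V₁ ≈ 3.14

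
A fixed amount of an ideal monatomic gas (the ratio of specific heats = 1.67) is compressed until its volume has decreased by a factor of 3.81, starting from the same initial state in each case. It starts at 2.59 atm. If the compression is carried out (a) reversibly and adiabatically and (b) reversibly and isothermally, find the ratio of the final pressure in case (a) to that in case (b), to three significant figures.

P_adiabatic / P_isothermal ≈ 2.45

Isothermal: P_b = P₁(V₁/V₂) = 2.59×3.81.
Adiabatic: P_a = P₁(V₁/V₂)^γ = 2.59×3.81^(1.67).
P_a/P_b = (V₁/V₂)^(γ−1) = 3.81^(0.67) = 2.45.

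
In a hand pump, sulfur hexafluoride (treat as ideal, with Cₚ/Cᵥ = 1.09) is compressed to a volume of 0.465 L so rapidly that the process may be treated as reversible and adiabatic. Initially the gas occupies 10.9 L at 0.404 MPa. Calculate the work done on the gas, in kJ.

W ≈ 16.1 kJ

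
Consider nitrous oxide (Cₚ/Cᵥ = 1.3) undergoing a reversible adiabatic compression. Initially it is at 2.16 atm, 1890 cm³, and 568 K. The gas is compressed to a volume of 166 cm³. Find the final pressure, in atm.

Since PV^γ is constant along a reversible adiabat, P₂ = P₁ (V₁/V₂)^γ.
P₂ = 2.16 × (1890/166)^(1.3) = 51.02 atm.

P₂ ≈ 51.0 atm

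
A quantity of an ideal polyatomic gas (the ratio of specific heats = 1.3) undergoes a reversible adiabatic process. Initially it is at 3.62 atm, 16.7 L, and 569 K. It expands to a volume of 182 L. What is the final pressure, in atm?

P₂ ≈ 0.162 atm

Adiabatic: P₁V₁^γ = P₂V₂^γ ⇒ P₂ = P₁ (V₁/V₂)^γ.
P₂ = 3.62 × (16.7/182)^(1.3) = 0.1622 atm.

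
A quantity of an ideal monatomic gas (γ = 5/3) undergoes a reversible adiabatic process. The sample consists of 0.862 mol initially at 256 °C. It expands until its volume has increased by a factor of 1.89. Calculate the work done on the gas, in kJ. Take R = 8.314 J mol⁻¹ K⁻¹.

For a reversible adiabat TV^(γ−1) is constant, so T₂ = T₁ (V₁/V₂)^(γ−1).
T₁ = 256 °C = 529.1 K.
T₂ = 529.1 × (1/1.89)^(2/3) = 346.2 K.
Q = 0, so ΔU = W_on_gas = nCᵥΔT with Cᵥ = R/(γ−1) = 12.47 J/(mol·K).
ΔU = 0.862 × 12.47 × (346.2 − 529.1) = -1967 J.

W ≈ -1.97 kJ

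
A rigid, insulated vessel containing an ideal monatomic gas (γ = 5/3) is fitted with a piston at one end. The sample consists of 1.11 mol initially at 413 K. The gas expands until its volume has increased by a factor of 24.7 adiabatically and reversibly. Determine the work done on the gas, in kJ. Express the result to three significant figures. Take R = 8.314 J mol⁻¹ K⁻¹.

W ≈ -5.04 kJ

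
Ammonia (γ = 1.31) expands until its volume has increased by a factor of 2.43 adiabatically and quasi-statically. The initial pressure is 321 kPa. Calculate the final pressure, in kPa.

P₂ ≈ 100 kPa

Since PV^γ is constant along a reversible adiabat, P₂ = P₁ (V₁/V₂)^γ.
P₂ = 321 × (1/2.43)^(1.31) = 100.3 kPa.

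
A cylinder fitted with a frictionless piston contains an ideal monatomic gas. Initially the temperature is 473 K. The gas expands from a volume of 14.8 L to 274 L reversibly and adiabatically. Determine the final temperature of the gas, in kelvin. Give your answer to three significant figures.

Adiabatic: T₁V₁^(γ−1) = T₂V₂^(γ−1) ⇒ T₂ = T₁ (V₁/V₂)^(γ−1).
For a monatomic ideal gas γ = 5/3, so γ−1 = 2/3.
T₂ = 473 × (14.8/274)^(2/3) = 67.59 K.

T₂ ≈ 67.6 K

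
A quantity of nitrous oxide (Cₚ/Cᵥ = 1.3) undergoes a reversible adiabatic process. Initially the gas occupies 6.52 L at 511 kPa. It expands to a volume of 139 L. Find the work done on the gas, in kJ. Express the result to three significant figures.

P₂ = P₁(V₁/V₂)^γ = 511×(6.52/139)^(1.3) = 9.572 kPa.
For a reversible adiabat, W_by_gas = (P₁V₁ − P₂V₂)/(γ−1).
W_by = (511000×0.00652 − 9572×0.139) / (0.3) = 6670 J.
W_on_gas = −W_by = -6670 J.

W ≈ -6.67 kJ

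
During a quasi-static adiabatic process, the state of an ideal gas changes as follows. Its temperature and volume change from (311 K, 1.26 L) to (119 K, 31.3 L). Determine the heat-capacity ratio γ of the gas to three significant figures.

γ ≈ 1.30

TV^(γ−1) = const ⇒ γ − 1 = ln(T₂/T₁) / ln(V₁/V₂).
γ = 1 + ln(119/311) / ln(1.26/31.3) = 1.299.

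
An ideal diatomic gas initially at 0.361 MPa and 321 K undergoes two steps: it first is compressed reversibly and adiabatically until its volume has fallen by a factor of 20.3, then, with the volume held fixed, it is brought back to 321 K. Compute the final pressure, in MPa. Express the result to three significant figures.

P₃ ≈ 7.33 MPa

For a diatomic ideal gas γ = 7/5.
Adiabatic step (PV^γ = const): P₂ = 0.361×20.3^(7/5) = 24.43 MPa; T₂ = 321×20.3^(2/5) = 1070 K.
Isochoric: P₃ = P₂(T₃/T₂) = 24.43 × (321/1070) = 7.328 MPa.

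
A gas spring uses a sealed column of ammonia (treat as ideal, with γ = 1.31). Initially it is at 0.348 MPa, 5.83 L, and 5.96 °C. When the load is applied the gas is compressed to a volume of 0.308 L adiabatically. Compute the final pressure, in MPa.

Adiabatic: P₁V₁^γ = P₂V₂^γ ⇒ P₂ = P₁ (V₁/V₂)^γ.
P₂ = 0.348 × (5.83/0.308)^(1.31) = 16.39 MPa.

P₂ ≈ 16.4 MPa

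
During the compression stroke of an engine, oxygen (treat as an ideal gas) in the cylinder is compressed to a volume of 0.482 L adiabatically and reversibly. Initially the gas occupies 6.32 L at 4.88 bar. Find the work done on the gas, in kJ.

γ = 7/5 for a diatomic ideal gas.
P₂ = P₁(V₁/V₂)^γ = 4.88×(6.32/0.482)^(7/5) = 179.1 bar.
For a reversible adiabat, W_by_gas = (P₁V₁ − P₂V₂)/(γ−1).
W_by = (488000×0.00632 − 1.791×10^7×0.000482) / (2/5) = -13870 J.
W_on_gas = −W_by = 13870 J.

W ≈ 13.9 kJ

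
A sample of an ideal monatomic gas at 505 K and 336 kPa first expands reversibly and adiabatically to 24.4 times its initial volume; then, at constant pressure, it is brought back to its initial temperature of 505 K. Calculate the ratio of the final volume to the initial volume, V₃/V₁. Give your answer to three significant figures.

For a monatomic ideal gas γ = 5/3.
Adiabatic step: V₂/V₁ = 24.4; T₂ = T₁·(1/24.4)^(2/3) = 60.03 K.
Isobaric step: V₃/V₂ = T₃/T₂ = 505/60.03.
V₃/V₁ = (V₂/V₁)(V₃/V₂) = 24.4 × (505/60.03) = 205.3.

V₃/V₁ ≈ 205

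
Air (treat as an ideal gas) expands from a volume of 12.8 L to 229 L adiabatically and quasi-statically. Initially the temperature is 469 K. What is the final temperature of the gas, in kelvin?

T₂ ≈ 148 K

For a reversible adiabat TV^(γ−1) is constant, so T₂ = T₁ (V₁/V₂)^(γ−1).
For a diatomic ideal gas γ = 7/5, so γ−1 = 2/5.
T₂ = 469 × (12.8/229)^(2/5) = 148 K.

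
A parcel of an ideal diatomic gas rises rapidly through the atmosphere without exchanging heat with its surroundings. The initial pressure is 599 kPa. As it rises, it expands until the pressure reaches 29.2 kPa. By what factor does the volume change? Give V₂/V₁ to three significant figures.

V₂/V₁ ≈ 8.65

From PV^γ = const, V₂/V₁ = (P₁/P₂)^(1/γ).
For a diatomic ideal gas γ = 7/5.
V₂/V₁ = (599/29.2)^(5/7) = 8.653.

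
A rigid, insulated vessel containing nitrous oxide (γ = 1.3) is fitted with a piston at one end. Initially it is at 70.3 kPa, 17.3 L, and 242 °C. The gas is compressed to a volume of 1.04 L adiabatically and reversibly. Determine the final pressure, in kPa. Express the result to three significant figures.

Since PV^γ is constant along a reversible adiabat, P₂ = P₁ (V₁/V₂)^γ.
P₂ = 70.3 × (17.3/1.04)^(1.3) = 2718 kPa.

P₂ ≈ 2720 kPa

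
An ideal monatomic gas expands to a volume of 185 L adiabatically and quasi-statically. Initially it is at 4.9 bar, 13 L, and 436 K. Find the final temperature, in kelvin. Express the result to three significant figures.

T₂ ≈ 74.2 K

For a reversible adiabat TV^(γ−1) is constant, so T₂ = T₁ (V₁/V₂)^(γ−1).
γ = 5/3 for a monatomic ideal gas.
T₂ = 436 × (13/185)^(2/3) = 74.25 K.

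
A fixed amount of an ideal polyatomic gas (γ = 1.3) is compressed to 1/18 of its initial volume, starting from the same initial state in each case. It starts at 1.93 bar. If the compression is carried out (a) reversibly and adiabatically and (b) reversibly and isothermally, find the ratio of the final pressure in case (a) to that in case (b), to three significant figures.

Isothermal: P_b = P₁(V₁/V₂) = 1.93×18.
Adiabatic: P_a = P₁(V₁/V₂)^γ = 1.93×18^(1.3).
P_a/P_b = (V₁/V₂)^(γ−1) = 18^(0.3) = 2.38.

P_adiabatic / P_isothermal ≈ 2.38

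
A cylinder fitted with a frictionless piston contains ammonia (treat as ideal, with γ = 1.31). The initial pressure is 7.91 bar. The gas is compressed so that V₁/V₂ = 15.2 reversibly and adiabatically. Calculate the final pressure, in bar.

Since PV^γ is constant along a reversible adiabat, P₂ = P₁ (V₁/V₂)^γ.
P₂ = 7.91 × 15.2^(1.31) = 279.5 bar.

P₂ ≈ 280 bar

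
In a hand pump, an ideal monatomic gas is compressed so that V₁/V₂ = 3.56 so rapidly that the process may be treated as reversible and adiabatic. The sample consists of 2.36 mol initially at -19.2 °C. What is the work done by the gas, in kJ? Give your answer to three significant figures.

For a reversible adiabat TV^(γ−1) is constant, so T₂ = T₁ (V₁/V₂)^(γ−1).
γ = 5/3 for a monatomic ideal gas, so γ−1 = 2/3.
T₁ = -19.2 °C = 253.9 K.
T₂ = 253.9 × 3.56^(2/3) = 592.1 K.
Q = 0, so ΔU = W_on_gas = nCᵥΔT with Cᵥ = R/(γ−1) = 12.47 J/(mol·K).
ΔU = 2.36 × 12.47 × (592.1 − 253.9) = 9952 J.
Work done by the gas = −ΔU = -9952 J.

W ≈ -9.95 kJ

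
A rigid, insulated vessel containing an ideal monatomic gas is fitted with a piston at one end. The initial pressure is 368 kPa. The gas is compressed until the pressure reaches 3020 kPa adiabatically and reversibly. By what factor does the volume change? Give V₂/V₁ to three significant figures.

V₂/V₁ ≈ 0.283

From PV^γ = const, V₂/V₁ = (P₁/P₂)^(1/γ).
For a monatomic ideal gas γ = 5/3.
V₂/V₁ = (368/3020)^(3/5) = 0.2828.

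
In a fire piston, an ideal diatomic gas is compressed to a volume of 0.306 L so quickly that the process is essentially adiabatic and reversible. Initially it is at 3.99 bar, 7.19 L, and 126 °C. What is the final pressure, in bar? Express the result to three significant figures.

Since PV^γ is constant along a reversible adiabat, P₂ = P₁ (V₁/V₂)^γ.
γ = 7/5 for a diatomic ideal gas.
P₂ = 3.99 × (7.19/0.306)^(7/5) = 331.4 bar.

P₂ ≈ 331 bar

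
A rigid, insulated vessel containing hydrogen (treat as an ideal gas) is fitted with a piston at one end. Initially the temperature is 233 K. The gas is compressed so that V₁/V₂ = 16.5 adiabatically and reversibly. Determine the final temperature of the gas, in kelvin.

T₂ ≈ 715 K

Adiabatic: T₁V₁^(γ−1) = T₂V₂^(γ−1) ⇒ T₂ = T₁ (V₁/V₂)^(γ−1).
For a diatomic ideal gas γ = 7/5, so γ−1 = 2/5.
T₂ = 233 × 16.5^(2/5) = 715.1 K.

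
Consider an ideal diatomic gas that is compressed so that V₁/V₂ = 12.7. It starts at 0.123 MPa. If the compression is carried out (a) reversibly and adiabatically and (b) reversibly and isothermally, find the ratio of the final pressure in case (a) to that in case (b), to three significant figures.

P_adiabatic / P_isothermal ≈ 2.76

For a diatomic ideal gas γ = 7/5.
Isothermal: P_b = P₁(V₁/V₂) = 0.123×12.7.
Adiabatic: P_a = P₁(V₁/V₂)^γ = 0.123×12.7^(7/5).
P_a/P_b = (V₁/V₂)^(γ−1) = 12.7^(2/5) = 2.764.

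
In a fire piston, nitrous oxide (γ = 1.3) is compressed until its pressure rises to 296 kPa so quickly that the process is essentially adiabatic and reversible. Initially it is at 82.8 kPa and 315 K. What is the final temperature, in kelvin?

T₂ ≈ 423 K

Along an adiabat T P^((1−γ)/γ) is constant, so T₂ = T₁ (P₂/P₁)^((γ−1)/γ).
T₂ = 315 × (296/82.8)^(0.231) = 422.7 K.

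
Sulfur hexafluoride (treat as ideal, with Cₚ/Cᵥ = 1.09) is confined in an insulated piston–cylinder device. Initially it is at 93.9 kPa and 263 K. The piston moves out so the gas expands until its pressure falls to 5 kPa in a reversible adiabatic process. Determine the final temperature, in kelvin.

T₂ ≈ 206 K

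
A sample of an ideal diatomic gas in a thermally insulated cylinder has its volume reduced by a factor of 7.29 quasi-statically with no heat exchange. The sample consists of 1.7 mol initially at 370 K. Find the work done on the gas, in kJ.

W ≈ 15.9 kJ

For a reversible adiabat TV^(γ−1) is constant, so T₂ = T₁ (V₁/V₂)^(γ−1).
γ = 7/5 for a diatomic ideal gas, so γ−1 = 2/5.
T₂ = 370 × 7.29^(2/5) = 819 K.
Q = 0, so ΔU = W_on_gas = nCᵥΔT with Cᵥ = R/(γ−1) = 20.79 J/(mol·K).
ΔU = 1.7 × 20.79 × (819 − 370) = 15870 J.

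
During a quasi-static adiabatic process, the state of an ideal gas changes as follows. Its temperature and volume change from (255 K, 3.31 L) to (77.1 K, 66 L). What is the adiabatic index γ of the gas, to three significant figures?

γ ≈ 1.40

TV^(γ−1) = const ⇒ γ − 1 = ln(T₂/T₁) / ln(V₁/V₂).
γ = 1 + ln(77.1/255) / ln(3.31/66) = 1.4.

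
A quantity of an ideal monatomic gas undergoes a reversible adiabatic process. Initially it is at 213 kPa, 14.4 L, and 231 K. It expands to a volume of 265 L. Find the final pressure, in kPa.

Adiabatic: P₁V₁^γ = P₂V₂^γ ⇒ P₂ = P₁ (V₁/V₂)^γ.
γ = 5/3 for a monatomic ideal gas.
P₂ = 213 × (14.4/265)^(5/3) = 1.661 kPa.

P₂ ≈ 1.66 kPa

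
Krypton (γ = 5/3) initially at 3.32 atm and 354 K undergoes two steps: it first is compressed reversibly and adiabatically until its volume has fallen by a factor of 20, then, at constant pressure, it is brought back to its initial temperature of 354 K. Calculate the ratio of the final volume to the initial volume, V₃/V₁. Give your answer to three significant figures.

V₃/V₁ ≈ 0.00679

Adiabatic step: V₂/V₁ = 0.05; T₂ = T₁·20^(2/3) = 2608 K.
Isobaric step: V₃/V₂ = T₃/T₂ = 354/2608.
V₃/V₁ = (V₂/V₁)(V₃/V₂) = 0.05 × (354/2608) = 0.006786.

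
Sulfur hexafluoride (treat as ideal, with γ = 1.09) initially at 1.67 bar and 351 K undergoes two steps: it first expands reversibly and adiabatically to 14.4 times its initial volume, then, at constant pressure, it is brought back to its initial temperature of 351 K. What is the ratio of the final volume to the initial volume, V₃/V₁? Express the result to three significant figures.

V₃/V₁ ≈ 18.3

Adiabatic step: V₂/V₁ = 14.4; T₂ = T₁·(1/14.4)^(0.09) = 276.1 K.
Isobaric step: V₃/V₂ = T₃/T₂ = 351/276.1.
V₃/V₁ = (V₂/V₁)(V₃/V₂) = 14.4 × (351/276.1) = 18.31.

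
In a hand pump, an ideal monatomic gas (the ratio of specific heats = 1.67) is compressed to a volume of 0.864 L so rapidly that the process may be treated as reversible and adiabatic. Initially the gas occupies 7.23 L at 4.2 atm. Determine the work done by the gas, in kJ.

W ≈ -14.5 kJ

P₂ = P₁(V₁/V₂)^γ = 4.2×(7.23/0.864)^(1.67) = 145.9 atm.
For a reversible adiabat, W_by_gas = (P₁V₁ − P₂V₂)/(γ−1).
W_by = (425600×0.00723 − 1.478×10^7×0.000864) / (0.67) = -14470 J.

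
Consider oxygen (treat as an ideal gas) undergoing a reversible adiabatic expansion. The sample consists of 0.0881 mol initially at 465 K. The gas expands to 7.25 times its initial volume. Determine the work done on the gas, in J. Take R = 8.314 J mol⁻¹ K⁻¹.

For a reversible adiabat TV^(γ−1) is constant, so T₂ = T₁ (V₁/V₂)^(γ−1).
γ = 7/5 for a diatomic ideal gas, so γ−1 = 2/5.
T₂ = 465 × (1/7.25)^(2/5) = 210.5 K.
Q = 0, so ΔU = W_on_gas = nCᵥΔT with Cᵥ = R/(γ−1) = 20.79 J/(mol·K).
ΔU = 0.0881 × 20.79 × (210.5 − 465) = -466 J.

W ≈ -466 J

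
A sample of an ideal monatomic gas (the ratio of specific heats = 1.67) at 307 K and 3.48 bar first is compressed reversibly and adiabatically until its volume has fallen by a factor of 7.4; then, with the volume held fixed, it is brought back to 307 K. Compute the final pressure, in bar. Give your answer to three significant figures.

Adiabatic step (PV^γ = const): P₂ = 3.48×7.4^(1.67) = 98.45 bar; T₂ = 307×7.4^(0.67) = 1174 K.
Isochoric: P₃ = P₂(T₃/T₂) = 98.45 × (307/1174) = 25.75 bar.

P₃ ≈ 25.8 bar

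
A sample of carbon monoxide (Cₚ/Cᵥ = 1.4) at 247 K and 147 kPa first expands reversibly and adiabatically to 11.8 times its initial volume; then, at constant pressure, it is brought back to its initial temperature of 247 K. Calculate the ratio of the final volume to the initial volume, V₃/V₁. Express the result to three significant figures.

Adiabatic step: V₂/V₁ = 11.8; T₂ = T₁·(1/11.8)^(0.4) = 92.03 K.
Isobaric step: V₃/V₂ = T₃/T₂ = 247/92.03.
V₃/V₁ = (V₂/V₁)(V₃/V₂) = 11.8 × (247/92.03) = 31.67.

V₃/V₁ ≈ 31.7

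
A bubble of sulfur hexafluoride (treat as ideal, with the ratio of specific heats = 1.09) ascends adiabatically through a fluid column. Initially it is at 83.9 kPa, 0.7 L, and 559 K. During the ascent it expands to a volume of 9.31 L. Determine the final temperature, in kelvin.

T₂ ≈ 443 K

For a reversible adiabat TV^(γ−1) is constant, so T₂ = T₁ (V₁/V₂)^(γ−1).
T₂ = 559 × (0.7/9.31)^(0.09) = 442.9 K.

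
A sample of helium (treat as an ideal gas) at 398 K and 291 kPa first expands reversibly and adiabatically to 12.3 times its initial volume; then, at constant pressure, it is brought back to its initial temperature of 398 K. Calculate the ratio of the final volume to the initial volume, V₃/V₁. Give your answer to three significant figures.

V₃/V₁ ≈ 65.5

For a monatomic ideal gas γ = 5/3.
Adiabatic step: V₂/V₁ = 12.3; T₂ = T₁·(1/12.3)^(2/3) = 74.69 K.
Isobaric step: V₃/V₂ = T₃/T₂ = 398/74.69.
V₃/V₁ = (V₂/V₁)(V₃/V₂) = 12.3 × (398/74.69) = 65.54.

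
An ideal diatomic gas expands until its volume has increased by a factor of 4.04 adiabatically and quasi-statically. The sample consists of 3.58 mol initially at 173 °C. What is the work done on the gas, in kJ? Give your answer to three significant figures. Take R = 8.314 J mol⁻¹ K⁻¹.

W ≈ -14.2 kJ

Adiabatic: T₁V₁^(γ−1) = T₂V₂^(γ−1) ⇒ T₂ = T₁ (V₁/V₂)^(γ−1).
γ = 7/5 for a diatomic ideal gas, so γ−1 = 2/5.
T₁ = 173 °C = 446.1 K.
T₂ = 446.1 × (1/4.04)^(2/5) = 255.2 K.
Q = 0, so ΔU = W_on_gas = nCᵥΔT with Cᵥ = R/(γ−1) = 20.79 J/(mol·K).
ΔU = 3.58 × 20.79 × (255.2 − 446.1) = -14210 J.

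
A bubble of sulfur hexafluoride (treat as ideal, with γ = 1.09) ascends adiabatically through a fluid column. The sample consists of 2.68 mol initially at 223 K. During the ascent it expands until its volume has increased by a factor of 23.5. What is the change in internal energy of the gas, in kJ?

Adiabatic: T₁V₁^(γ−1) = T₂V₂^(γ−1) ⇒ T₂ = T₁ (V₁/V₂)^(γ−1).
T₂ = 223 × (1/23.5)^(0.09) = 167.8 K.
Q = 0, so ΔU = W_on_gas = nCᵥΔT with Cᵥ = R/(γ−1) = 92.38 J/(mol·K).
ΔU = 2.68 × 92.38 × (167.8 − 223) = -13650 J.

ΔU ≈ -13.7 kJ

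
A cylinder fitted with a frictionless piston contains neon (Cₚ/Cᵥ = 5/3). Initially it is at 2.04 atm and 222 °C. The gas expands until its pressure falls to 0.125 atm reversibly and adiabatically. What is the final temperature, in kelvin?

Adiabatic: T₂/T₁ = (P₂/P₁)^((γ−1)/γ).
T₁ = 222 °C = 495.1 K.
T₂ = 495.1 × (0.125/2.04)^(2/5) = 162 K.

T₂ ≈ 162 K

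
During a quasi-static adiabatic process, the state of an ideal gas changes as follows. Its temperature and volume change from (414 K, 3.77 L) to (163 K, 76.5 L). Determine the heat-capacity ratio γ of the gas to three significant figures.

TV^(γ−1) = const ⇒ γ − 1 = ln(T₂/T₁) / ln(V₁/V₂).
γ = 1 + ln(163/414) / ln(3.77/76.5) = 1.31.

γ ≈ 1.31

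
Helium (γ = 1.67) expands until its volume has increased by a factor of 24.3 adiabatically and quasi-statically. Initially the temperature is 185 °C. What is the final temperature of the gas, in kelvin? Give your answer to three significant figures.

T₂ ≈ 54.0 K

Adiabatic: T₁V₁^(γ−1) = T₂V₂^(γ−1) ⇒ T₂ = T₁ (V₁/V₂)^(γ−1).
T₁ = 185 °C = 458.1 K.
T₂ = 458.1 × (1/24.3)^(0.67) = 54.03 K.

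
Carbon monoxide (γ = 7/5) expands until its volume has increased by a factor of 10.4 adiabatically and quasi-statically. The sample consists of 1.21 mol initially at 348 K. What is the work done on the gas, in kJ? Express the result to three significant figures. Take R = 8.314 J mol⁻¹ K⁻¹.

W ≈ -5.32 kJ

Adiabatic: T₁V₁^(γ−1) = T₂V₂^(γ−1) ⇒ T₂ = T₁ (V₁/V₂)^(γ−1).
T₂ = 348 × (1/10.4)^(2/5) = 136.4 K.
Q = 0, so ΔU = W_on_gas = nCᵥΔT with Cᵥ = R/(γ−1) = 20.79 J/(mol·K).
ΔU = 1.21 × 20.79 × (136.4 − 348) = -5322 J.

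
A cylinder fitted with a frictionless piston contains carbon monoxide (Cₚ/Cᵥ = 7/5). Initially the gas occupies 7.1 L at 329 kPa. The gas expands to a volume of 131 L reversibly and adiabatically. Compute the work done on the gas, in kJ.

W ≈ -4.02 kJ

P₂ = P₁(V₁/V₂)^γ = 329×(7.1/131)^(7/5) = 5.556 kPa.
For a reversible adiabat, W_by_gas = (P₁V₁ − P₂V₂)/(γ−1).
W_by = (329000×0.0071 − 5556×0.131) / (2/5) = 4020 J.
W_on_gas = −W_by = -4020 J.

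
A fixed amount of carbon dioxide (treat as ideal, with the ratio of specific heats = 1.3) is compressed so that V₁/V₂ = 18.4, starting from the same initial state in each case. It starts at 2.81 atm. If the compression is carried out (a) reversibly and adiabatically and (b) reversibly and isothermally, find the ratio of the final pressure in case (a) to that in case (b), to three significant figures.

P_adiabatic / P_isothermal ≈ 2.40

Isothermal: P_b = P₁(V₁/V₂) = 2.81×18.4.
Adiabatic: P_a = P₁(V₁/V₂)^γ = 2.81×18.4^(1.3).
P_a/P_b = (V₁/V₂)^(γ−1) = 18.4^(0.3) = 2.396.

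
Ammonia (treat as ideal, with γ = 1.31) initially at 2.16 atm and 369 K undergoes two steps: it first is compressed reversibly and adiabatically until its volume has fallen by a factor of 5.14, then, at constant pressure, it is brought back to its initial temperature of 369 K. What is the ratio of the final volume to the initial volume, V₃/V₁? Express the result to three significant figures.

V₃/V₁ ≈ 0.117

Adiabatic step: V₂/V₁ = 0.1946; T₂ = T₁·5.14^(0.31) = 612.9 K.
Isobaric step: V₃/V₂ = T₃/T₂ = 369/612.9.
V₃/V₁ = (V₂/V₁)(V₃/V₂) = 0.1946 × (369/612.9) = 0.1171.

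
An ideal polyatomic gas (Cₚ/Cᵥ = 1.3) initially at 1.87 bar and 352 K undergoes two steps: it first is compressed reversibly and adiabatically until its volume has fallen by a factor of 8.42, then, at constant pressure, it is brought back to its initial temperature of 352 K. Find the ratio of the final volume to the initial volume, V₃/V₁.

Adiabatic step: V₂/V₁ = 0.1188; T₂ = T₁·8.42^(0.3) = 667 K.
Isobaric step: V₃/V₂ = T₃/T₂ = 352/667.
V₃/V₁ = (V₂/V₁)(V₃/V₂) = 0.1188 × (352/667) = 0.06267.

V₃/V₁ ≈ 0.0627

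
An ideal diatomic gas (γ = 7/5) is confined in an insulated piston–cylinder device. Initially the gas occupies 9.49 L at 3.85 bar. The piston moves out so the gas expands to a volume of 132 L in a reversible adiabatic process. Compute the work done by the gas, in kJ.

W ≈ 5.95 kJ

P₂ = P₁(V₁/V₂)^γ = 3.85×(9.49/132)^(7/5) = 0.09657 bar.
For a reversible adiabat, W_by_gas = (P₁V₁ − P₂V₂)/(γ−1).
W_by = (385000×0.00949 − 9657×0.132) / (2/5) = 5947 J.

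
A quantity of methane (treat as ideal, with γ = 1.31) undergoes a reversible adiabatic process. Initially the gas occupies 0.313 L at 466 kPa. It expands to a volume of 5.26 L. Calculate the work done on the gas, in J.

P₂ = P₁(V₁/V₂)^γ = 466×(0.313/5.26)^(1.31) = 11.56 kPa.
For a reversible adiabat, W_by_gas = (P₁V₁ − P₂V₂)/(γ−1).
W_by = (466000×0.000313 − 11560×0.00526) / (0.31) = 274.3 J.
W_on_gas = −W_by = -274.3 J.

W ≈ -274 J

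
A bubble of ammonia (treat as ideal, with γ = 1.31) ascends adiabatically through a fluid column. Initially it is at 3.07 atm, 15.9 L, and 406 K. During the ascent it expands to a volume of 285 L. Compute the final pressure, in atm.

P₂ ≈ 0.0700 atm

Since PV^γ is constant along a reversible adiabat, P₂ = P₁ (V₁/V₂)^γ.
P₂ = 3.07 × (15.9/285)^(1.31) = 0.07 atm.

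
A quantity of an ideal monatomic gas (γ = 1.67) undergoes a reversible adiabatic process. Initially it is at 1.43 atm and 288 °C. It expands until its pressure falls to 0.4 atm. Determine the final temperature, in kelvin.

Adiabatic: T₂/T₁ = (P₂/P₁)^((γ−1)/γ).
T₁ = 288 °C = 561.1 K.
T₂ = 561.1 × (0.4/1.43)^(0.401) = 336.6 K.

T₂ ≈ 337 K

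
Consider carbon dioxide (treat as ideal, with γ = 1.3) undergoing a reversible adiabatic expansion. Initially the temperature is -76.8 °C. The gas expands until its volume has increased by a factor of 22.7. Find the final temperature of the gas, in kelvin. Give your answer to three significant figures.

T₂ ≈ 77.0 K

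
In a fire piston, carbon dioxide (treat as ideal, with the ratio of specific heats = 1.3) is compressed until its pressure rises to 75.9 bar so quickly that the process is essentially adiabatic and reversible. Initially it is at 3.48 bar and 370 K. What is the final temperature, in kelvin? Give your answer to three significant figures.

Along an adiabat T P^((1−γ)/γ) is constant, so T₂ = T₁ (P₂/P₁)^((γ−1)/γ).
T₂ = 370 × (75.9/3.48)^(0.231) = 753.6 K.

T₂ ≈ 754 K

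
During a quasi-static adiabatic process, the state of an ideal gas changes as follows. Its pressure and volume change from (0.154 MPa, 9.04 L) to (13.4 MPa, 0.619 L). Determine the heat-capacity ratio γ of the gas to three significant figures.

γ ≈ 1.67

PV^γ = const ⇒ γ = ln(P₂/P₁) / ln(V₁/V₂).
γ = ln(13.4/0.154) / ln(9.04/0.619) = 1.666.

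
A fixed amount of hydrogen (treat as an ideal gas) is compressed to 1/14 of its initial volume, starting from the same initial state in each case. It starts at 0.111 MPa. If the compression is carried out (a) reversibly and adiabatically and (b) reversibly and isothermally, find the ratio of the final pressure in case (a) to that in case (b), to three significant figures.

P_adiabatic / P_isothermal ≈ 2.87

For a diatomic ideal gas γ = 7/5.
Isothermal: P_b = P₁(V₁/V₂) = 0.111×14.
Adiabatic: P_a = P₁(V₁/V₂)^γ = 0.111×14^(7/5).
P_a/P_b = (V₁/V₂)^(γ−1) = 14^(2/5) = 2.874.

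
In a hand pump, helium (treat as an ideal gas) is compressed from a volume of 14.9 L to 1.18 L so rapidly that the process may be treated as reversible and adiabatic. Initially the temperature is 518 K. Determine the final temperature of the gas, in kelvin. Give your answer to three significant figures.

T₂ ≈ 2810 K

Adiabatic: T₁V₁^(γ−1) = T₂V₂^(γ−1) ⇒ T₂ = T₁ (V₁/V₂)^(γ−1).
For a monatomic ideal gas γ = 5/3, so γ−1 = 2/3.
T₂ = 518 × (14.9/1.18)^(2/3) = 2809 K.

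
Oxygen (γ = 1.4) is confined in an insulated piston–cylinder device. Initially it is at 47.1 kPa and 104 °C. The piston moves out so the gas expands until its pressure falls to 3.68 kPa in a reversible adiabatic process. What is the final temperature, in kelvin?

Adiabatic: T₂/T₁ = (P₂/P₁)^((γ−1)/γ).
T₁ = 104 °C = 377.1 K.
T₂ = 377.1 × (3.68/47.1)^(0.286) = 182 K.

T₂ ≈ 182 K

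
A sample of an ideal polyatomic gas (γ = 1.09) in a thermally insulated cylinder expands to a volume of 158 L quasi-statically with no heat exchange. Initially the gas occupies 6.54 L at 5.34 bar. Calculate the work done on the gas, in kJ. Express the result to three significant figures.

P₂ = P₁(V₁/V₂)^γ = 5.34×(6.54/158)^(1.09) = 0.166 bar.
For a reversible adiabat, W_by_gas = (P₁V₁ − P₂V₂)/(γ−1).
W_by = (534000×0.00654 − 16600×0.158) / (0.09) = 9670 J.
W_on_gas = −W_by = -9670 J.

W ≈ -9.67 kJ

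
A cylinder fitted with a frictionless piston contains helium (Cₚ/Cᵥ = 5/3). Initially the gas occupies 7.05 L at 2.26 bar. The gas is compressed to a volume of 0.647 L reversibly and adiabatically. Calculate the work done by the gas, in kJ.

P₂ = P₁(V₁/V₂)^γ = 2.26×(7.05/0.647)^(5/3) = 121 bar.
For a reversible adiabat, W_by_gas = (P₁V₁ − P₂V₂)/(γ−1).
W_by = (226000×0.00705 − 1.21×10^7×0.000647) / (2/3) = -9357 J.

W ≈ -9.36 kJ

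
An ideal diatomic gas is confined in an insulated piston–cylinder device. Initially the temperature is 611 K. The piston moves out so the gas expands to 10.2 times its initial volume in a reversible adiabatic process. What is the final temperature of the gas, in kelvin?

T₂ ≈ 241 K

Adiabatic: T₁V₁^(γ−1) = T₂V₂^(γ−1) ⇒ T₂ = T₁ (V₁/V₂)^(γ−1).
For a diatomic ideal gas γ = 7/5, so γ−1 = 2/5.
T₂ = 611 × (1/10.2)^(2/5) = 241.3 K.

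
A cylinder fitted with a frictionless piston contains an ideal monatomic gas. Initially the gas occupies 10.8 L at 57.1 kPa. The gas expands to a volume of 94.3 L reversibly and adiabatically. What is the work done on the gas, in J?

W ≈ -707 J

γ = 5/3 for a monatomic ideal gas.
P₂ = P₁(V₁/V₂)^γ = 57.1×(10.8/94.3)^(5/3) = 1.542 kPa.
For a reversible adiabat, W_by_gas = (P₁V₁ − P₂V₂)/(γ−1).
W_by = (57100×0.0108 − 1542×0.0943) / (2/3) = 706.9 J.
W_on_gas = −W_by = -706.9 J.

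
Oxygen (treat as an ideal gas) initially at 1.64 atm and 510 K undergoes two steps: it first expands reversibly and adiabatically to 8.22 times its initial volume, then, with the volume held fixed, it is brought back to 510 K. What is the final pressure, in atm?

For a diatomic ideal gas γ = 7/5.
Adiabatic step (PV^γ = const): P₂ = 1.64×(1/8.22)^(7/5) = 0.08591 atm; T₂ = 510×(1/8.22)^(2/5) = 219.6 K.
Isochoric: P₃ = P₂(T₃/T₂) = 0.08591 × (510/219.6) = 0.1995 atm.

P₃ ≈ 0.200 atm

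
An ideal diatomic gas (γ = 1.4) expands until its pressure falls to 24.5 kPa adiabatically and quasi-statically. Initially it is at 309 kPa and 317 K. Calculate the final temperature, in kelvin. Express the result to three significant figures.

Along an adiabat T P^((1−γ)/γ) is constant, so T₂ = T₁ (P₂/P₁)^((γ−1)/γ).
T₂ = 317 × (24.5/309)^(0.286) = 153.7 K.

T₂ ≈ 154 K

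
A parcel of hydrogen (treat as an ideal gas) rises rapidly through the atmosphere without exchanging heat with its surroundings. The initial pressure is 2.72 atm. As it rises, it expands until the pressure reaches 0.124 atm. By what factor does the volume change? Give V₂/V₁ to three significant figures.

V₂/V₁ ≈ 9.08

From PV^γ = const, V₂/V₁ = (P₁/P₂)^(1/γ).
For a diatomic ideal gas γ = 7/5.
V₂/V₁ = (2.72/0.124)^(5/7) = 9.077.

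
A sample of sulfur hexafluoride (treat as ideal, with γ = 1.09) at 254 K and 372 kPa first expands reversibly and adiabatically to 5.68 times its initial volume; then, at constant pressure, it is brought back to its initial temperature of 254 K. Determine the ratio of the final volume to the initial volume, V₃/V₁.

Adiabatic step: V₂/V₁ = 5.68; T₂ = T₁·(1/5.68)^(0.09) = 217.2 K.
Isobaric step: V₃/V₂ = T₃/T₂ = 254/217.2.
V₃/V₁ = (V₂/V₁)(V₃/V₂) = 5.68 × (254/217.2) = 6.641.

V₃/V₁ ≈ 6.64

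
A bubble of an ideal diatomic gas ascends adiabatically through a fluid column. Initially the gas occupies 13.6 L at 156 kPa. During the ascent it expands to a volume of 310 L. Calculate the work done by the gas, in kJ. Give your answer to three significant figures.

γ = 7/5 for a diatomic ideal gas.
P₂ = P₁(V₁/V₂)^γ = 156×(13.6/310)^(7/5) = 1.96 kPa.
For a reversible adiabat, W_by_gas = (P₁V₁ − P₂V₂)/(γ−1).
W_by = (156000×0.0136 − 1960×0.31) / (2/5) = 3785 J.

W ≈ 3.79 kJ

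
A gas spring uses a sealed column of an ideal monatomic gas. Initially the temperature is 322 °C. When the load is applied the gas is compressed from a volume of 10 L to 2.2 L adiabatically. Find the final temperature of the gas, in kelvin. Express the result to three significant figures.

T₂ ≈ 1630 K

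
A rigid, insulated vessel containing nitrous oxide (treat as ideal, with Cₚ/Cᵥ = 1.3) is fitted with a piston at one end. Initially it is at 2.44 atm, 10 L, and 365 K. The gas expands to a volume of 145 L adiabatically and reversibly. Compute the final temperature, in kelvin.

For a reversible adiabat TV^(γ−1) is constant, so T₂ = T₁ (V₁/V₂)^(γ−1).
T₂ = 365 × (10/145)^(0.3) = 163.6 K.

T₂ ≈ 164 K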